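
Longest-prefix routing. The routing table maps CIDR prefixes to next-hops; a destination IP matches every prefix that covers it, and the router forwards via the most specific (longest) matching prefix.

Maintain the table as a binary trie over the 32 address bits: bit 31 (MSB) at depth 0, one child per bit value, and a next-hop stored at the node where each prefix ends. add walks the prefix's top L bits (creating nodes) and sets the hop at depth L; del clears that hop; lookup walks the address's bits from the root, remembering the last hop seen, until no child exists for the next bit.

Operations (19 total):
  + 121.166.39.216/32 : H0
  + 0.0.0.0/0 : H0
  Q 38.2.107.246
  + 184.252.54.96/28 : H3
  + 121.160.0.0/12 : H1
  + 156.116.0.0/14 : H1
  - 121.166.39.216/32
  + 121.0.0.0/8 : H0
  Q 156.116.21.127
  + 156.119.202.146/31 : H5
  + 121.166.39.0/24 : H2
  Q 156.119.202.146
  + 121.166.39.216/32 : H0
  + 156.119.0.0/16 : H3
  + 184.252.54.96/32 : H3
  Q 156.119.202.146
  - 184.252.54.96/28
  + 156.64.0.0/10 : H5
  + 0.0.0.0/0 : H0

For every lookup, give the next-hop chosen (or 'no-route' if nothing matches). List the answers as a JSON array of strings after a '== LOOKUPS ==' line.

Process each operation:
  + 121.166.39.216/32 (H0) depth=32
  + 0.0.0.0/0 (H0) depth=0
  ? 38.2.107.246  path d0:H0→d1:-  best=H0
  + 184.252.54.96/28 (H3) depth=28
  + 121.160.0.0/12 (H1) depth=12
  + 156.116.0.0/14 (H1) depth=14
  del 121.166.39.216/32 (clear depth 32)
  + 121.0.0.0/8 (H0) depth=8
  ? 156.116.21.127  path d0:H0→d1:-→d2:-→d3:-→d4:-→d5:-→d6:-→d7:-→d8:-→d9:-→d10:-→d11:-→d12:-→d13:-→d14:H1  best=H1
  + 156.119.202.146/31 (H5) depth=31
  + 121.166.39.0/24 (H2) depth=24
  ? 156.119.202.146  path d0:H0→d1:-→d2:-→d3:-→d4:-→d5:-→d6:-→d7:-→d8:-→d9:-→d10:-→d11:-→d12:-→d13:-→d14:H1→d15:-→d16:-→d17:-→d18:-→d19:-→d20:-→d21:-→d22:-→d23:-→d24:-→d25:-→d26:-→d27:-→d28:-→d29:-→d30:-→d31:H5  best=H5
  + 121.166.39.216/32 (H0) depth=32
  + 156.119.0.0/16 (H3) depth=16
  + 184.252.54.96/32 (H3) depth=32
  ? 156.119.202.146  path d0:H0→d1:-→d2:-→d3:-→d4:-→d5:-→d6:-→d7:-→d8:-→d9:-→d10:-→d11:-→d12:-→d13:-→d14:H1→d15:-→d16:H3→d17:-→d18:-→d19:-→d20:-→d21:-→d22:-→d23:-→d24:-→d25:-→d26:-→d27:-→d28:-→d29:-→d30:-→d31:H5  best=H5
  del 184.252.54.96/28 (clear depth 28)
  + 156.64.0.0/10 (H5) depth=10
  + 0.0.0.0/0 (H0) depth=0

== LOOKUPS ==
["H0","H1","H5","H5"]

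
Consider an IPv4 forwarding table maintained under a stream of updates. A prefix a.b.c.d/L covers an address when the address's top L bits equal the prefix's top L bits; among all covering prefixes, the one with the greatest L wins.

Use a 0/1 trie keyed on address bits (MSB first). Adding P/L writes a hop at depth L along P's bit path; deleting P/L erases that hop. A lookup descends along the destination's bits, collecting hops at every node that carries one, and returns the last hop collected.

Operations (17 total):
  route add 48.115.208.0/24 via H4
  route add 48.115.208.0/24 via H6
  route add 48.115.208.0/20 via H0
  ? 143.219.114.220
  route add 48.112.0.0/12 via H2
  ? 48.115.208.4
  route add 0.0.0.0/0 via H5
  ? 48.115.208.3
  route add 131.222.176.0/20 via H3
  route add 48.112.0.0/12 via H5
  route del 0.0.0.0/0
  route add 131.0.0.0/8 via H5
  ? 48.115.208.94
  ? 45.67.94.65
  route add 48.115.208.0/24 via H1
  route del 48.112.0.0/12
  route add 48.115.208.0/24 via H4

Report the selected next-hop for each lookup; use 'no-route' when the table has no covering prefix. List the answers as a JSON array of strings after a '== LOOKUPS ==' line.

Trace:
  + 48.115.208.0/24 (H4) depth=24
  + 48.115.208.0/24 (H6) depth=24
  + 48.115.208.0/20 (H0) depth=20
  lookup 143.219.114.220: bits ε walk d0:- -> no-route
  + 48.112.0.0/12 (H2) depth=12
  lookup 48.115.208.4: bits 001100000111001111010000 walk d0:-→d1:-→d2:-→d3:-→d4:-→d5:-→d6:-→d7:-→d8:-→d9:-→d10:-→d11:-→d12:H2→d13:-→d14:-→d15:-→d16:-→d17:-→d18:-→d19:-→d20:H0→d21:-→d22:-→d23:-→d24:H6 -> H6
  + 0.0.0.0/0 (H5) depth=0
  lookup 48.115.208.3: bits 001100000111001111010000 walk d0:H5→d1:-→d2:-→d3:-→d4:-→d5:-→d6:-→d7:-→d8:-→d9:-→d10:-→d11:-→d12:H2→d13:-→d14:-→d15:-→d16:-→d17:-→d18:-→d19:-→d20:H0→d21:-→d22:-→d23:-→d24:H6 -> H6
  + 131.222.176.0/20 (H3) depth=20
  + 48.112.0.0/12 (H5) depth=12
  - 0.0.0.0/0 clear@0
  + 131.0.0.0/8 (H5) depth=8
  lookup 48.115.208.94: bits 001100000111001111010000 walk d0:-→d1:-→d2:-→d3:-→d4:-→d5:-→d6:-→d7:-→d8:-→d9:-→d10:-→d11:-→d12:H5→d13:-→d14:-→d15:-→d16:-→d17:-→d18:-→d19:-→d20:H0→d21:-→d22:-→d23:-→d24:H6 -> H6
  lookup 45.67.94.65: bits 001 walk d0:-→d1:-→d2:-→d3:- -> no-route
  + 48.115.208.0/24 (H1) depth=24
  - 48.112.0.0/12 clear@12
  + 48.115.208.0/24 (H4) depth=24

== LOOKUPS ==
["no-route","H6","H6","H6","no-route"]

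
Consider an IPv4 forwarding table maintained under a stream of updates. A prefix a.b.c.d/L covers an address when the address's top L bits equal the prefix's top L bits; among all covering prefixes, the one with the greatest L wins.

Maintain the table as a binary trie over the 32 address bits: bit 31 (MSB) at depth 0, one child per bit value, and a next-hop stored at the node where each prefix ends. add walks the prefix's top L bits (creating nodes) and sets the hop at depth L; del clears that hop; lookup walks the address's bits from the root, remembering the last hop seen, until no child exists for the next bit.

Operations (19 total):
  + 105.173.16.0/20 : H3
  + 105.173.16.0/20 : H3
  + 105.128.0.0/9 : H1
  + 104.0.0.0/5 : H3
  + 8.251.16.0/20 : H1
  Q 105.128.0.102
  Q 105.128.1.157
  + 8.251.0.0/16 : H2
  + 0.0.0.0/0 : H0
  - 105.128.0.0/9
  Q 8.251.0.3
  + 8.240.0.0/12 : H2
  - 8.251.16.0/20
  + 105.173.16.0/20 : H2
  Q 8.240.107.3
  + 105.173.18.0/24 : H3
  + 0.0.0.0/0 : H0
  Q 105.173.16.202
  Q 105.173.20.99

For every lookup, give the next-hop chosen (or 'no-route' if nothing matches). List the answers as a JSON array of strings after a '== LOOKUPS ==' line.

Apply in order:
  add 105.173.16.0/20 -> H3 at depth 20
  add 105.173.16.0/20 -> H3 at depth 20
  add 105.128.0.0/9 -> H1 at depth 9
  add 104.0.0.0/5 -> H3 at depth 5
  add 8.251.16.0/20 -> H1 at depth 20
  Q 105.128.0.102: descend 0110100110 ; hops seen [H3,H1] ; pick H1
  Q 105.128.1.157: descend 0110100110 ; hops seen [H3,H1] ; pick H1
  add 8.251.0.0/16 -> H2 at depth 16
  add 0.0.0.0/0 -> H0 at depth 0
  - 105.128.0.0/9 clear@9
  Q 8.251.0.3: descend 0000100011111011000 ; hops seen [H0,H2] ; pick H2
  add 8.240.0.0/12 -> H2 at depth 12
  - 8.251.16.0/20 clear@20
  add 105.173.16.0/20 -> H2 at depth 20
  Q 8.240.107.3: descend 000010001111 ; hops seen [H0,H2] ; pick H2
  add 105.173.18.0/24 -> H3 at depth 24
  add 0.0.0.0/0 -> H0 at depth 0
  Q 105.173.16.202: descend 0110100110101101000100 ; hops seen [H0,H3,H2] ; pick H2
  Q 105.173.20.99: descend 011010011010110100010 ; hops seen [H0,H3,H2] ; pick H2

== LOOKUPS ==
["H1","H1","H2","H2","H2","H2"]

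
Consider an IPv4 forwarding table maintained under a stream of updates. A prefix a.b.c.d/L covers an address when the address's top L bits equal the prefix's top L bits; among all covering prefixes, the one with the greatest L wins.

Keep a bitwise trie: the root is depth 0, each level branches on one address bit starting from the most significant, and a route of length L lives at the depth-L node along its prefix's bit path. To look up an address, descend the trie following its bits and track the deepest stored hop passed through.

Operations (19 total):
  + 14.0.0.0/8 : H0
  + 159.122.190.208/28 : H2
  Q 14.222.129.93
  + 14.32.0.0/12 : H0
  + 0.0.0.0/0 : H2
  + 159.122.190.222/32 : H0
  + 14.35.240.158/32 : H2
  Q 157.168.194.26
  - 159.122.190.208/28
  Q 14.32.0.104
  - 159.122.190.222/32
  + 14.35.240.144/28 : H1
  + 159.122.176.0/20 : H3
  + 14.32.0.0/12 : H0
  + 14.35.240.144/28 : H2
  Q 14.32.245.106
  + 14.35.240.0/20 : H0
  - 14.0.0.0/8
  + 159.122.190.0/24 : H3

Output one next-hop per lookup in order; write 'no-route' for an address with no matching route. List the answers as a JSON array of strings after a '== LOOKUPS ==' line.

Process each operation:
  + 14.0.0.0/8 (H0) depth=8
  + 159.122.190.208/28 (H2) depth=28
  Q 14.222.129.93: descend 00001110 ; hops seen [H0] ; pick H0
  + 14.32.0.0/12 (H0) depth=12
  + 0.0.0.0/0 (H2) depth=0
  + 159.122.190.222/32 (H0) depth=32
  + 14.35.240.158/32 (H2) depth=32
  Q 157.168.194.26: descend 100111 ; hops seen [H2] ; pick H2
  del 159.122.190.208/28 (clear depth 28)
  Q 14.32.0.104: descend 00001110001000 ; hops seen [H2,H0,H0] ; pick H0
  del 159.122.190.222/32 (clear depth 32)
  + 14.35.240.144/28 (H1) depth=28
  + 159.122.176.0/20 (H3) depth=20
  + 14.32.0.0/12 (H0) depth=12
  + 14.35.240.144/28 (H2) depth=28
  Q 14.32.245.106: descend 00001110001000 ; hops seen [H2,H0,H0] ; pick H0
  + 14.35.240.0/20 (H0) depth=20
  del 14.0.0.0/8 (clear depth 8)
  + 159.122.190.0/24 (H3) depth=24

== LOOKUPS ==
["H0","H2","H0","H0"]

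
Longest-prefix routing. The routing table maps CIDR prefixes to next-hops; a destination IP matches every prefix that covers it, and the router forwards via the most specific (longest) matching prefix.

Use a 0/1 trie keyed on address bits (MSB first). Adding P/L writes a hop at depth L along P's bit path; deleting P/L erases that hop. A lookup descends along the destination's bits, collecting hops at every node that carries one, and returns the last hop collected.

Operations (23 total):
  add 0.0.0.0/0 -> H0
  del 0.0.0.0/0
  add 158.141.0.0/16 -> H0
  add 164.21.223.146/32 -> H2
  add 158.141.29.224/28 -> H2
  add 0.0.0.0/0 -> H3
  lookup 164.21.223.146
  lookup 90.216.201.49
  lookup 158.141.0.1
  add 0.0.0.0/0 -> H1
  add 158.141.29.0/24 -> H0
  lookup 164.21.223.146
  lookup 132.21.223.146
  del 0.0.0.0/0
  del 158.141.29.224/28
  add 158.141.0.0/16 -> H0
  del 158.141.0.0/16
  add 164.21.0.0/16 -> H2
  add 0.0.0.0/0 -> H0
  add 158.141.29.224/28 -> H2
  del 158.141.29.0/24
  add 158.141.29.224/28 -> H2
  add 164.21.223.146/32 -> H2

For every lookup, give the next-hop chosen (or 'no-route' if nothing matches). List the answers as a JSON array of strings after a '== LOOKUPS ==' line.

Process each operation:
  + 0.0.0.0/0 (H0) depth=0
  del 0.0.0.0/0 (clear depth 0)
  + 158.141.0.0/16 (H0) depth=16
  + 164.21.223.146/32 (H2) depth=32
  + 158.141.29.224/28 (H2) depth=28
  + 0.0.0.0/0 (H3) depth=0
  lookup 164.21.223.146: bits 10100100000101011101111110010010 walk d0:H3→d1:-→d2:-→d3:-→d4:-→d5:-→d6:-→d7:-→d8:-→d9:-→d10:-→d11:-→d12:-→d13:-→d14:-→d15:-→d16:-→d17:-→d18:-→d19:-→d20:-→d21:-→d22:-→d23:-→d24:-→d25:-→d26:-→d27:-→d28:-→d29:-→d30:-→d31:-→d32:H2 -> H2
  lookup 90.216.201.49: bits ε walk d0:H3 -> H3
  lookup 158.141.0.1: bits 1001111010001101000 walk d0:H3→d1:-→d2:-→d3:-→d4:-→d5:-→d6:-→d7:-→d8:-→d9:-→d10:-→d11:-→d12:-→d13:-→d14:-→d15:-→d16:H0→d17:-→d18:-→d19:- -> H0
  + 0.0.0.0/0 (H1) depth=0
  + 158.141.29.0/24 (H0) depth=24
  lookup 164.21.223.146: bits 10100100000101011101111110010010 walk d0:H1→d1:-→d2:-→d3:-→d4:-→d5:-→d6:-→d7:-→d8:-→d9:-→d10:-→d11:-→d12:-→d13:-→d14:-→d15:-→d16:-→d17:-→d18:-→d19:-→d20:-→d21:-→d22:-→d23:-→d24:-→d25:-→d26:-→d27:-→d28:-→d29:-→d30:-→d31:-→d32:H2 -> H2
  lookup 132.21.223.146: bits 100 walk d0:H1→d1:-→d2:-→d3:- -> H1
  del 0.0.0.0/0 (clear depth 0)
  del 158.141.29.224/28 (clear depth 28)
  + 158.141.0.0/16 (H0) depth=16
  del 158.141.0.0/16 (clear depth 16)
  + 164.21.0.0/16 (H2) depth=16
  + 0.0.0.0/0 (H0) depth=0
  + 158.141.29.224/28 (H2) depth=28
  del 158.141.29.0/24 (clear depth 24)
  + 158.141.29.224/28 (H2) depth=28
  + 164.21.223.146/32 (H2) depth=32

== LOOKUPS ==
["H2","H3","H0","H2","H1"]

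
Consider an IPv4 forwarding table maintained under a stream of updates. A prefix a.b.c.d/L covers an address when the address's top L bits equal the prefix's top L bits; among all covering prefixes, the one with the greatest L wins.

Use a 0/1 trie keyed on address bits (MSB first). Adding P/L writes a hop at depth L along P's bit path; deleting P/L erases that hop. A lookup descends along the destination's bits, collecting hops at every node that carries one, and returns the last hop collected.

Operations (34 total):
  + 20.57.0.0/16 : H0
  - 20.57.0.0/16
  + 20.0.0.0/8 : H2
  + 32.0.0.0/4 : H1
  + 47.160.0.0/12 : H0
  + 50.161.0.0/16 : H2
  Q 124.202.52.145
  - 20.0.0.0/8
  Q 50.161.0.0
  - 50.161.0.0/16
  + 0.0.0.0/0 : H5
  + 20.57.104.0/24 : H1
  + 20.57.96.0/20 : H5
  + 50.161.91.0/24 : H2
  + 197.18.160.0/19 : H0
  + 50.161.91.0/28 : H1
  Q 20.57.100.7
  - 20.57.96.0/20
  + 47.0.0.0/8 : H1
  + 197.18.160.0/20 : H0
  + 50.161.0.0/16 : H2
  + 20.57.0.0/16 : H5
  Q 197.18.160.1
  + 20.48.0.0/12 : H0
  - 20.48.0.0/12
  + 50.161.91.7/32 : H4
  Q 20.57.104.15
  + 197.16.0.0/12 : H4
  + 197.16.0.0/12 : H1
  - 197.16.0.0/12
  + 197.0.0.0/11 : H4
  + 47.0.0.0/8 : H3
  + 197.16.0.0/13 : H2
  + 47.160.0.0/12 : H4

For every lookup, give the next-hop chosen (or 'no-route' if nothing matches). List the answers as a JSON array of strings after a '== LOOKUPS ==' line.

Process each operation:
  add 20.57.0.0/16 -> H0 at depth 16
  - 20.57.0.0/16 clear@16
  add 20.0.0.0/8 -> H2 at depth 8
  add 32.0.0.0/4 -> H1 at depth 4
  add 47.160.0.0/12 -> H0 at depth 12
  add 50.161.0.0/16 -> H2 at depth 16
  ? 124.202.52.145  path d0:-→d1:-  best=no-route
  - 20.0.0.0/8 clear@8
  ? 50.161.0.0  path d0:-→d1:-→d2:-→d3:-→d4:-→d5:-→d6:-→d7:-→d8:-→d9:-→d10:-→d11:-→d12:-→d13:-→d14:-→d15:-→d16:H2  best=H2
  - 50.161.0.0/16 clear@16
  add 0.0.0.0/0 -> H5 at depth 0
  add 20.57.104.0/24 -> H1 at depth 24
  add 20.57.96.0/20 -> H5 at depth 20
  add 50.161.91.0/24 -> H2 at depth 24
  add 197.18.160.0/19 -> H0 at depth 19
  add 50.161.91.0/28 -> H1 at depth 28
  ? 20.57.100.7  path d0:H5→d1:-→d2:-→d3:-→d4:-→d5:-→d6:-→d7:-→d8:-→d9:-→d10:-→d11:-→d12:-→d13:-→d14:-→d15:-→d16:-→d17:-→d18:-→d19:-→d20:H5  best=H5
  - 20.57.96.0/20 clear@20
  add 47.0.0.0/8 -> H1 at depth 8
  add 197.18.160.0/20 -> H0 at depth 20
  add 50.161.0.0/16 -> H2 at depth 16
  add 20.57.0.0/16 -> H5 at depth 16
  ? 197.18.160.1  path d0:H5→d1:-→d2:-→d3:-→d4:-→d5:-→d6:-→d7:-→d8:-→d9:-→d10:-→d11:-→d12:-→d13:-→d14:-→d15:-→d16:-→d17:-→d18:-→d19:H0→d20:H0  best=H0
  add 20.48.0.0/12 -> H0 at depth 12
  - 20.48.0.0/12 clear@12
  add 50.161.91.7/32 -> H4 at depth 32
  ? 20.57.104.15  path d0:H5→d1:-→d2:-→d3:-→d4:-→d5:-→d6:-→d7:-→d8:-→d9:-→d10:-→d11:-→d12:-→d13:-→d14:-→d15:-→d16:H5→d17:-→d18:-→d19:-→d20:-→d21:-→d22:-→d23:-→d24:H1  best=H1
  add 197.16.0.0/12 -> H4 at depth 12
  add 197.16.0.0/12 -> H1 at depth 12
  - 197.16.0.0/12 clear@12
  add 197.0.0.0/11 -> H4 at depth 11
  add 47.0.0.0/8 -> H3 at depth 8
  add 197.16.0.0/13 -> H2 at depth 13
  add 47.160.0.0/12 -> H4 at depth 12

== LOOKUPS ==
["no-route","H2","H5","H0","H1"]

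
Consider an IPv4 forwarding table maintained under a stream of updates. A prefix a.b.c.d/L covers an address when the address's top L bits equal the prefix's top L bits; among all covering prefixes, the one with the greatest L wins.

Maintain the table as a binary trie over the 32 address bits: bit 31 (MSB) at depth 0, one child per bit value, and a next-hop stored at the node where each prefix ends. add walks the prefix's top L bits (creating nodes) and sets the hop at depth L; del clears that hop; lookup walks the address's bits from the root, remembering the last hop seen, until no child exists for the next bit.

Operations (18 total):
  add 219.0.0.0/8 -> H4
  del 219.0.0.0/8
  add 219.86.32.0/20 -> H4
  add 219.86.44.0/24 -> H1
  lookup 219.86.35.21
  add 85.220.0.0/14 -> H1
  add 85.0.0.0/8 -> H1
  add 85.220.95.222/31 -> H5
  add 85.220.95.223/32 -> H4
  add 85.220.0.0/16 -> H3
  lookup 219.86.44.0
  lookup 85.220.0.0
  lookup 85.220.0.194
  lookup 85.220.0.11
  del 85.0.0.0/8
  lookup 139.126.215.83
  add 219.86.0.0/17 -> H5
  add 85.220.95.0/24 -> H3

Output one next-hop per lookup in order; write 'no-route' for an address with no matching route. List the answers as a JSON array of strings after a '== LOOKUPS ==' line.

Process each operation:
  add 219.0.0.0/8 -> H4 at depth 8
  - 219.0.0.0/8 clear@8
  add 219.86.32.0/20 -> H4 at depth 20
  add 219.86.44.0/24 -> H1 at depth 24
  Q 219.86.35.21: descend 11011011010101100010 ; hops seen [H4] ; pick H4
  add 85.220.0.0/14 -> H1 at depth 14
  add 85.0.0.0/8 -> H1 at depth 8
  add 85.220.95.222/31 -> H5 at depth 31
  add 85.220.95.223/32 -> H4 at depth 32
  add 85.220.0.0/16 -> H3 at depth 16
  Q 219.86.44.0: descend 110110110101011000101100 ; hops seen [H4,H1] ; pick H1
  Q 85.220.0.0: descend 01010101110111000 ; hops seen [H1,H1,H3] ; pick H3
  Q 85.220.0.194: descend 01010101110111000 ; hops seen [H1,H1,H3] ; pick H3
  Q 85.220.0.11: descend 01010101110111000 ; hops seen [H1,H1,H3] ; pick H3
  - 85.0.0.0/8 clear@8
  Q 139.126.215.83: descend 1 ; hops seen [∅] ; pick no-route
  add 219.86.0.0/17 -> H5 at depth 17
  add 85.220.95.0/24 -> H3 at depth 24

== LOOKUPS ==
["H4","H1","H3","H3","H3","no-route"]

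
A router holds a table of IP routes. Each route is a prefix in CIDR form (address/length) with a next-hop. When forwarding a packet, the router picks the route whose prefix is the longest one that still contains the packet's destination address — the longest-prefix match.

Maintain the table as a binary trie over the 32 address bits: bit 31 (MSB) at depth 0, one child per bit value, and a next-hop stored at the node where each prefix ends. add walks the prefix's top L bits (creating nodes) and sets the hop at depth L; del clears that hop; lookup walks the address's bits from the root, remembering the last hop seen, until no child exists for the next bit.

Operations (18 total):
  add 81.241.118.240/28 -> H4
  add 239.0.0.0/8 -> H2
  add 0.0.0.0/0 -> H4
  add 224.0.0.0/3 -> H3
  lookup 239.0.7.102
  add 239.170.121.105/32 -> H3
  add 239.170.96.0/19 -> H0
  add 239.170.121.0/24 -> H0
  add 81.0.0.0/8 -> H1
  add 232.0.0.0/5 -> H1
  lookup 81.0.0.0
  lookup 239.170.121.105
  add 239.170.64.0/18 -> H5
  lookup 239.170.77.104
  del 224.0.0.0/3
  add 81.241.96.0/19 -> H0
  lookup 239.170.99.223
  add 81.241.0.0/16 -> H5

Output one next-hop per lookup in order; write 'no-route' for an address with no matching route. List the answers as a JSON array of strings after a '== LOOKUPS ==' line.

Process each operation:
  add 81.241.118.240/28 -> H4 at depth 28
  add 239.0.0.0/8 -> H2 at depth 8
  add 0.0.0.0/0 -> H4 at depth 0
  add 224.0.0.0/3 -> H3 at depth 3
  lookup 239.0.7.102: bits 11101111 walk d0:H4→d1:-→d2:-→d3:H3→d4:-→d5:-→d6:-→d7:-→d8:H2 -> H2
  add 239.170.121.105/32 -> H3 at depth 32
  add 239.170.96.0/19 -> H0 at depth 19
  add 239.170.121.0/24 -> H0 at depth 24
  add 81.0.0.0/8 -> H1 at depth 8
  add 232.0.0.0/5 -> H1 at depth 5
  lookup 81.0.0.0: bits 01010001 walk d0:H4→d1:-→d2:-→d3:-→d4:-→d5:-→d6:-→d7:-→d8:H1 -> H1
  lookup 239.170.121.105: bits 11101111101010100111100101101001 walk d0:H4→d1:-→d2:-→d3:H3→d4:-→d5:H1→d6:-→d7:-→d8:H2→d9:-→d10:-→d11:-→d12:-→d13:-→d14:-→d15:-→d16:-→d17:-→d18:-→d19:H0→d20:-→d21:-→d22:-→d23:-→d24:H0→d25:-→d26:-→d27:-→d28:-→d29:-→d30:-→d31:-→d32:H3 -> H3
  add 239.170.64.0/18 -> H5 at depth 18
  lookup 239.170.77.104: bits 111011111010101001 walk d0:H4→d1:-→d2:-→d3:H3→d4:-→d5:H1→d6:-→d7:-→d8:H2→d9:-→d10:-→d11:-→d12:-→d13:-→d14:-→d15:-→d16:-→d17:-→d18:H5 -> H5
  - 224.0.0.0/3 clear@3
  add 81.241.96.0/19 -> H0 at depth 19
  lookup 239.170.99.223: bits 1110111110101010011 walk d0:H4→d1:-→d2:-→d3:-→d4:-→d5:H1→d6:-→d7:-→d8:H2→d9:-→d10:-→d11:-→d12:-→d13:-→d14:-→d15:-→d16:-→d17:-→d18:H5→d19:H0 -> H0
  add 81.241.0.0/16 -> H5 at depth 16

== LOOKUPS ==
["H2","H1","H3","H5","H0"]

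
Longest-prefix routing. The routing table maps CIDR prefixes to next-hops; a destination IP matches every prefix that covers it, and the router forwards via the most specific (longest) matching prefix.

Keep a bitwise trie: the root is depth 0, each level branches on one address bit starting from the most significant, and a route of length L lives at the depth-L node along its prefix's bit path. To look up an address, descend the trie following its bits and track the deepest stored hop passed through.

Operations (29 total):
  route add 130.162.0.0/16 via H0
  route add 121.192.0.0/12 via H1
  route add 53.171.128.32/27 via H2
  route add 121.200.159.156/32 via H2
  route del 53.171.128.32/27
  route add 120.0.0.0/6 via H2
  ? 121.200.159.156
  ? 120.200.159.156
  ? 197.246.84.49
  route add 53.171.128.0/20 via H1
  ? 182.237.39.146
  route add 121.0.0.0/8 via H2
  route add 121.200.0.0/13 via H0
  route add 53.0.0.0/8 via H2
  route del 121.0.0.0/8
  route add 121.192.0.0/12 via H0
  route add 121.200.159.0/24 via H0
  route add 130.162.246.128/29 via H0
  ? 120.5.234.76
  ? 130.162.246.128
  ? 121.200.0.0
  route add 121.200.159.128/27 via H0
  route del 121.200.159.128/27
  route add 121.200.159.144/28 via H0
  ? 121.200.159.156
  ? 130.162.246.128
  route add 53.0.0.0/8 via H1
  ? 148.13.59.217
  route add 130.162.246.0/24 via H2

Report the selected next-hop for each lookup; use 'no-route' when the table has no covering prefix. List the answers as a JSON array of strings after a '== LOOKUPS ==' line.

Trace:
  add 130.162.0.0/16 -> H0 at depth 16
  add 121.192.0.0/12 -> H1 at depth 12
  add 53.171.128.32/27 -> H2 at depth 27
  add 121.200.159.156/32 -> H2 at depth 32
  del 53.171.128.32/27 (clear depth 27)
  add 120.0.0.0/6 -> H2 at depth 6
  ? 121.200.159.156  path d0:-→d1:-→d2:-→d3:-→d4:-→d5:-→d6:H2→d7:-→d8:-→d9:-→d10:-→d11:-→d12:H1→d13:-→d14:-→d15:-→d16:-→d17:-→d18:-→d19:-→d20:-→d21:-→d22:-→d23:-→d24:-→d25:-→d26:-→d27:-→d28:-→d29:-→d30:-→d31:-→d32:H2  best=H2
  ? 120.200.159.156  path d0:-→d1:-→d2:-→d3:-→d4:-→d5:-→d6:H2→d7:-  best=H2
  ? 197.246.84.49  path d0:-→d1:-  best=no-route
  add 53.171.128.0/20 -> H1 at depth 20
  ? 182.237.39.146  path d0:-→d1:-→d2:-  best=no-route
  add 121.0.0.0/8 -> H2 at depth 8
  add 121.200.0.0/13 -> H0 at depth 13
  add 53.0.0.0/8 -> H2 at depth 8
  del 121.0.0.0/8 (clear depth 8)
  add 121.192.0.0/12 -> H0 at depth 12
  add 121.200.159.0/24 -> H0 at depth 24
  add 130.162.246.128/29 -> H0 at depth 29
  ? 120.5.234.76  path d0:-→d1:-→d2:-→d3:-→d4:-→d5:-→d6:H2→d7:-  best=H2
  ? 130.162.246.128  path d0:-→d1:-→d2:-→d3:-→d4:-→d5:-→d6:-→d7:-→d8:-→d9:-→d10:-→d11:-→d12:-→d13:-→d14:-→d15:-→d16:H0→d17:-→d18:-→d19:-→d20:-→d21:-→d22:-→d23:-→d24:-→d25:-→d26:-→d27:-→d28:-→d29:H0  best=H0
  ? 121.200.0.0  path d0:-→d1:-→d2:-→d3:-→d4:-→d5:-→d6:H2→d7:-→d8:-→d9:-→d10:-→d11:-→d12:H0→d13:H0→d14:-→d15:-→d16:-  best=H0
  add 121.200.159.128/27 -> H0 at depth 27
  del 121.200.159.128/27 (clear depth 27)
  add 121.200.159.144/28 -> H0 at depth 28
  ? 121.200.159.156  path d0:-→d1:-→d2:-→d3:-→d4:-→d5:-→d6:H2→d7:-→d8:-→d9:-→d10:-→d11:-→d12:H0→d13:H0→d14:-→d15:-→d16:-→d17:-→d18:-→d19:-→d20:-→d21:-→d22:-→d23:-→d24:H0→d25:-→d26:-→d27:-→d28:H0→d29:-→d30:-→d31:-→d32:H2  best=H2
  ? 130.162.246.128  path d0:-→d1:-→d2:-→d3:-→d4:-→d5:-→d6:-→d7:-→d8:-→d9:-→d10:-→d11:-→d12:-→d13:-→d14:-→d15:-→d16:H0→d17:-→d18:-→d19:-→d20:-→d21:-→d22:-→d23:-→d24:-→d25:-→d26:-→d27:-→d28:-→d29:H0  best=H0
  add 53.0.0.0/8 -> H1 at depth 8
  ? 148.13.59.217  path d0:-→d1:-→d2:-→d3:-  best=no-route
  add 130.162.246.0/24 -> H2 at depth 24

== LOOKUPS ==
["H2","H2","no-route","no-route","H2","H0","H0","H2","H0","no-route"]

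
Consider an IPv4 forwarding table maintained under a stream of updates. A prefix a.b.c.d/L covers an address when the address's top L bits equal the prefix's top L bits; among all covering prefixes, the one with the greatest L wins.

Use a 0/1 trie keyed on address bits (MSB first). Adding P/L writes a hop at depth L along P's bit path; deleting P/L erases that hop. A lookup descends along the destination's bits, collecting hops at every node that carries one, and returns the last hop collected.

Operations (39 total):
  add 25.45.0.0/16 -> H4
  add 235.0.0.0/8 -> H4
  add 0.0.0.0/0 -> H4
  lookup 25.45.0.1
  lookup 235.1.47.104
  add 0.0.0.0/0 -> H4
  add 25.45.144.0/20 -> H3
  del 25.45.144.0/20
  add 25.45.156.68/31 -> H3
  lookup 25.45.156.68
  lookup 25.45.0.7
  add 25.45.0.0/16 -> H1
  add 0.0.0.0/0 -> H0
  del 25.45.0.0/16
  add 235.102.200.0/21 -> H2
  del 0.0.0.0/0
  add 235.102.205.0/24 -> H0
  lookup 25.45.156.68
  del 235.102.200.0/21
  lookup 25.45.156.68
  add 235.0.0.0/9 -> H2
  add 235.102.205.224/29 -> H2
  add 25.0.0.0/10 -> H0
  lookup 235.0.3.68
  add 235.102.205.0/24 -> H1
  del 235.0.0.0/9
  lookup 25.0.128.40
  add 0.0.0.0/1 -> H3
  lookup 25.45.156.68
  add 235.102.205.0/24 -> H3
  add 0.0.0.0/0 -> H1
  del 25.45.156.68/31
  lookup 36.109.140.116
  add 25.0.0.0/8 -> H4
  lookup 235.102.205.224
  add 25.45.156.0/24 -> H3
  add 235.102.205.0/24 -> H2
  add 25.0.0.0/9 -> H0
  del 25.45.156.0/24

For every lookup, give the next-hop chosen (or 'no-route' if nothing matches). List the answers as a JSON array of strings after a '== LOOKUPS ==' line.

Process each operation:
  + 25.45.0.0/16 (H4) depth=16
  + 235.0.0.0/8 (H4) depth=8
  + 0.0.0.0/0 (H4) depth=0
  Q 25.45.0.1: descend 0001100100101101 ; hops seen [H4,H4] ; pick H4
  Q 235.1.47.104: descend 11101011 ; hops seen [H4,H4] ; pick H4
  + 0.0.0.0/0 (H4) depth=0
  + 25.45.144.0/20 (H3) depth=20
  - 25.45.144.0/20 clear@20
  + 25.45.156.68/31 (H3) depth=31
  Q 25.45.156.68: descend 0001100100101101100111000100010 ; hops seen [H4,H4,H3] ; pick H3
  Q 25.45.0.7: descend 0001100100101101 ; hops seen [H4,H4] ; pick H4
  + 25.45.0.0/16 (H1) depth=16
  + 0.0.0.0/0 (H0) depth=0
  - 25.45.0.0/16 clear@16
  + 235.102.200.0/21 (H2) depth=21
  - 0.0.0.0/0 clear@0
  + 235.102.205.0/24 (H0) depth=24
  Q 25.45.156.68: descend 0001100100101101100111000100010 ; hops seen [H3] ; pick H3
  - 235.102.200.0/21 clear@21
  Q 25.45.156.68: descend 0001100100101101100111000100010 ; hops seen [H3] ; pick H3
  + 235.0.0.0/9 (H2) depth=9
  + 235.102.205.224/29 (H2) depth=29
  + 25.0.0.0/10 (H0) depth=10
  Q 235.0.3.68: descend 111010110 ; hops seen [H4,H2] ; pick H2
  + 235.102.205.0/24 (H1) depth=24
  - 235.0.0.0/9 clear@9
  Q 25.0.128.40: descend 0001100100 ; hops seen [H0] ; pick H0
  + 0.0.0.0/1 (H3) depth=1
  Q 25.45.156.68: descend 0001100100101101100111000100010 ; hops seen [H3,H0,H3] ; pick H3
  + 235.102.205.0/24 (H3) depth=24
  + 0.0.0.0/0 (H1) depth=0
  - 25.45.156.68/31 clear@31
  Q 36.109.140.116: descend 00 ; hops seen [H1,H3] ; pick H3
  + 25.0.0.0/8 (H4) depth=8
  Q 235.102.205.224: descend 11101011011001101100110111100 ; hops seen [H1,H4,H3,H2] ; pick H2
  + 25.45.156.0/24 (H3) depth=24
  + 235.102.205.0/24 (H2) depth=24
  + 25.0.0.0/9 (H0) depth=9
  - 25.45.156.0/24 clear@24

== LOOKUPS ==
["H4","H4","H3","H4","H3","H3","H2","H0","H3","H3","H2"]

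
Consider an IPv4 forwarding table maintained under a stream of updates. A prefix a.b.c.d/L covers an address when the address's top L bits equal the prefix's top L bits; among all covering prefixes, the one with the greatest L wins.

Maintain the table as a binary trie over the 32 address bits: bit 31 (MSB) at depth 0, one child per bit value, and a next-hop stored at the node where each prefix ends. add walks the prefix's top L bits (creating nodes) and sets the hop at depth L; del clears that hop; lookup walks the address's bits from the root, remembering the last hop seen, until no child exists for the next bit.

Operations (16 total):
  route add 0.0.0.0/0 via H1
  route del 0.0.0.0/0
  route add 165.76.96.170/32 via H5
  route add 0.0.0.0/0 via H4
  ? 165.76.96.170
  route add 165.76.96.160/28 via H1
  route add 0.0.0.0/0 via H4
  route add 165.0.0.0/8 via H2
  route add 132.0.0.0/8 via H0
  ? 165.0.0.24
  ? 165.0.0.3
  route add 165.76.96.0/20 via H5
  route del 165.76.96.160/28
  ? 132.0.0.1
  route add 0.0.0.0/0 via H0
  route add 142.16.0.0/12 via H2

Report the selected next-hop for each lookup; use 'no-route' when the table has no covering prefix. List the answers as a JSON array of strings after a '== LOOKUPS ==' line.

Process each operation:
  + 0.0.0.0/0 (H1) depth=0
  del 0.0.0.0/0 (clear depth 0)
  + 165.76.96.170/32 (H5) depth=32
  + 0.0.0.0/0 (H4) depth=0
  lookup 165.76.96.170: bits 10100101010011000110000010101010 walk d0:H4→d1:-→d2:-→d3:-→d4:-→d5:-→d6:-→d7:-→d8:-→d9:-→d10:-→d11:-→d12:-→d13:-→d14:-→d15:-→d16:-→d17:-→d18:-→d19:-→d20:-→d21:-→d22:-→d23:-→d24:-→d25:-→d26:-→d27:-→d28:-→d29:-→d30:-→d31:-→d32:H5 -> H5
  + 165.76.96.160/28 (H1) depth=28
  + 0.0.0.0/0 (H4) depth=0
  + 165.0.0.0/8 (H2) depth=8
  + 132.0.0.0/8 (H0) depth=8
  lookup 165.0.0.24: bits 101001010 walk d0:H4→d1:-→d2:-→d3:-→d4:-→d5:-→d6:-→d7:-→d8:H2→d9:- -> H2
  lookup 165.0.0.3: bits 101001010 walk d0:H4→d1:-→d2:-→d3:-→d4:-→d5:-→d6:-→d7:-→d8:H2→d9:- -> H2
  + 165.76.96.0/20 (H5) depth=20
  del 165.76.96.160/28 (clear depth 28)
  lookup 132.0.0.1: bits 10000100 walk d0:H4→d1:-→d2:-→d3:-→d4:-→d5:-→d6:-→d7:-→d8:H0 -> H0
  + 0.0.0.0/0 (H0) depth=0
  + 142.16.0.0/12 (H2) depth=12

== LOOKUPS ==
["H5","H2","H2","H0"]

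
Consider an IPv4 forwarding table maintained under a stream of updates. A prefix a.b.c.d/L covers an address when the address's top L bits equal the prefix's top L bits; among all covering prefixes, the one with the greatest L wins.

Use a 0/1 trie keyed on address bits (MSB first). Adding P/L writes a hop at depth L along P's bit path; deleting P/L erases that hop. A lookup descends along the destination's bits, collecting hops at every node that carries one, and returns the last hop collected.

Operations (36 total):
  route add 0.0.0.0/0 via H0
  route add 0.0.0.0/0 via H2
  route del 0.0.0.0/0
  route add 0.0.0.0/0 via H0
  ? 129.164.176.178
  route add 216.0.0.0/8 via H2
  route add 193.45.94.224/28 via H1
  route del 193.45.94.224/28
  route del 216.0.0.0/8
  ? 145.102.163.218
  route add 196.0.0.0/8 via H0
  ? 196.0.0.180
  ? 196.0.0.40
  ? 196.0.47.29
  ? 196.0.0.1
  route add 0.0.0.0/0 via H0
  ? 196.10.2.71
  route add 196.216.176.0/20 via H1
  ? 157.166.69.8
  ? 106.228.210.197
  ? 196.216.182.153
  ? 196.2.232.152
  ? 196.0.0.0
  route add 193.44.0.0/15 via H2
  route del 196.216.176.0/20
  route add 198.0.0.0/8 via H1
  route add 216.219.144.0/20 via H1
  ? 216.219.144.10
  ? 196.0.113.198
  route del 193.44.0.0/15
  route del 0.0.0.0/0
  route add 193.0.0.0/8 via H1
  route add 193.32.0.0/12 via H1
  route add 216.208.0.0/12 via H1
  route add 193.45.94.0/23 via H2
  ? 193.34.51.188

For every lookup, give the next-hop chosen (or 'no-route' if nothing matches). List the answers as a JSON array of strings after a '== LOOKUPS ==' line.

Trace:
  add 0.0.0.0/0 -> H0 at depth 0
  add 0.0.0.0/0 -> H2 at depth 0
  del 0.0.0.0/0 (clear depth 0)
  add 0.0.0.0/0 -> H0 at depth 0
  ? 129.164.176.178  path d0:H0  best=H0
  add 216.0.0.0/8 -> H2 at depth 8
  add 193.45.94.224/28 -> H1 at depth 28
  del 193.45.94.224/28 (clear depth 28)
  del 216.0.0.0/8 (clear depth 8)
  ? 145.102.163.218  path d0:H0→d1:-  best=H0
  add 196.0.0.0/8 -> H0 at depth 8
  ? 196.0.0.180  path d0:H0→d1:-→d2:-→d3:-→d4:-→d5:-→d6:-→d7:-→d8:H0  best=H0
  ? 196.0.0.40  path d0:H0→d1:-→d2:-→d3:-→d4:-→d5:-→d6:-→d7:-→d8:H0  best=H0
  ? 196.0.47.29  path d0:H0→d1:-→d2:-→d3:-→d4:-→d5:-→d6:-→d7:-→d8:H0  best=H0
  ? 196.0.0.1  path d0:H0→d1:-→d2:-→d3:-→d4:-→d5:-→d6:-→d7:-→d8:H0  best=H0
  add 0.0.0.0/0 -> H0 at depth 0
  ? 196.10.2.71  path d0:H0→d1:-→d2:-→d3:-→d4:-→d5:-→d6:-→d7:-→d8:H0  best=H0
  add 196.216.176.0/20 -> H1 at depth 20
  ? 157.166.69.8  path d0:H0→d1:-  best=H0
  ? 106.228.210.197  path d0:H0  best=H0
  ? 196.216.182.153  path d0:H0→d1:-→d2:-→d3:-→d4:-→d5:-→d6:-→d7:-→d8:H0→d9:-→d10:-→d11:-→d12:-→d13:-→d14:-→d15:-→d16:-→d17:-→d18:-→d19:-→d20:H1  best=H1
  ? 196.2.232.152  path d0:H0→d1:-→d2:-→d3:-→d4:-→d5:-→d6:-→d7:-→d8:H0  best=H0
  ? 196.0.0.0  path d0:H0→d1:-→d2:-→d3:-→d4:-→d5:-→d6:-→d7:-→d8:H0  best=H0
  add 193.44.0.0/15 -> H2 at depth 15
  del 196.216.176.0/20 (clear depth 20)
  add 198.0.0.0/8 -> H1 at depth 8
  add 216.219.144.0/20 -> H1 at depth 20
  ? 216.219.144.10  path d0:H0→d1:-→d2:-→d3:-→d4:-→d5:-→d6:-→d7:-→d8:-→d9:-→d10:-→d11:-→d12:-→d13:-→d14:-→d15:-→d16:-→d17:-→d18:-→d19:-→d20:H1  best=H1
  ? 196.0.113.198  path d0:H0→d1:-→d2:-→d3:-→d4:-→d5:-→d6:-→d7:-→d8:H0  best=H0
  del 193.44.0.0/15 (clear depth 15)
  del 0.0.0.0/0 (clear depth 0)
  add 193.0.0.0/8 -> H1 at depth 8
  add 193.32.0.0/12 -> H1 at depth 12
  add 216.208.0.0/12 -> H1 at depth 12
  add 193.45.94.0/23 -> H2 at depth 23
  ? 193.34.51.188  path d0:-→d1:-→d2:-→d3:-→d4:-→d5:-→d6:-→d7:-→d8:H1→d9:-→d10:-→d11:-→d12:H1  best=H1

== LOOKUPS ==
["H0","H0","H0","H0","H0","H0","H0","H0","H0","H1","H0","H0","H1","H0","H1"]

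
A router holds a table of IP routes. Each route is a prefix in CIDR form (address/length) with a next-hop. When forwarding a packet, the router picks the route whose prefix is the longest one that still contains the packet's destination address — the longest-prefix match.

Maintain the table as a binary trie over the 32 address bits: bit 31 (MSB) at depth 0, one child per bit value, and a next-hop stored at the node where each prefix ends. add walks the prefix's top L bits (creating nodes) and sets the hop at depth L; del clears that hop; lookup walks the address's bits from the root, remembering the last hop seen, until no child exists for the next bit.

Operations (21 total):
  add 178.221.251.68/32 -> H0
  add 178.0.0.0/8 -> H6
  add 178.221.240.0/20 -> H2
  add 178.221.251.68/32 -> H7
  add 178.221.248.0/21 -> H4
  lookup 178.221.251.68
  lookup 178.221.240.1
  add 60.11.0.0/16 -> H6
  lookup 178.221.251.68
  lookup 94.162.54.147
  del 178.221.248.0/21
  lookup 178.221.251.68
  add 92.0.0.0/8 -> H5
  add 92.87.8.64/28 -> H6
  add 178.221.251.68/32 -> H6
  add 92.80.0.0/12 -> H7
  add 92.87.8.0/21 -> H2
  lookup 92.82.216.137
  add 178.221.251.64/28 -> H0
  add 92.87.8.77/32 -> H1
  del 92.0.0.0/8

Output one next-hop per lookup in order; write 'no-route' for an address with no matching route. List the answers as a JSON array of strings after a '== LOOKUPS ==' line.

Apply in order:
  + 178.221.251.68/32 (H0) depth=32
  + 178.0.0.0/8 (H6) depth=8
  + 178.221.240.0/20 (H2) depth=20
  + 178.221.251.68/32 (H7) depth=32
  + 178.221.248.0/21 (H4) depth=21
  lookup 178.221.251.68: bits 10110010110111011111101101000100 walk d0:-→d1:-→d2:-→d3:-→d4:-→d5:-→d6:-→d7:-→d8:H6→d9:-→d10:-→d11:-→d12:-→d13:-→d14:-→d15:-→d16:-→d17:-→d18:-→d19:-→d20:H2→d21:H4→d22:-→d23:-→d24:-→d25:-→d26:-→d27:-→d28:-→d29:-→d30:-→d31:-→d32:H7 -> H7
  lookup 178.221.240.1: bits 10110010110111011111 walk d0:-→d1:-→d2:-→d3:-→d4:-→d5:-→d6:-→d7:-→d8:H6→d9:-→d10:-→d11:-→d12:-→d13:-→d14:-→d15:-→d16:-→d17:-→d18:-→d19:-→d20:H2 -> H2
  + 60.11.0.0/16 (H6) depth=16
  lookup 178.221.251.68: bits 10110010110111011111101101000100 walk d0:-→d1:-→d2:-→d3:-→d4:-→d5:-→d6:-→d7:-→d8:H6→d9:-→d10:-→d11:-→d12:-→d13:-→d14:-→d15:-→d16:-→d17:-→d18:-→d19:-→d20:H2→d21:H4→d22:-→d23:-→d24:-→d25:-→d26:-→d27:-→d28:-→d29:-→d30:-→d31:-→d32:H7 -> H7
  lookup 94.162.54.147: bits 0 walk d0:-→d1:- -> no-route
  del 178.221.248.0/21 (clear depth 21)
  lookup 178.221.251.68: bits 10110010110111011111101101000100 walk d0:-→d1:-→d2:-→d3:-→d4:-→d5:-→d6:-→d7:-→d8:H6→d9:-→d10:-→d11:-→d12:-→d13:-→d14:-→d15:-→d16:-→d17:-→d18:-→d19:-→d20:H2→d21:-→d22:-→d23:-→d24:-→d25:-→d26:-→d27:-→d28:-→d29:-→d30:-→d31:-→d32:H7 -> H7
  + 92.0.0.0/8 (H5) depth=8
  + 92.87.8.64/28 (H6) depth=28
  + 178.221.251.68/32 (H6) depth=32
  + 92.80.0.0/12 (H7) depth=12
  + 92.87.8.0/21 (H2) depth=21
  lookup 92.82.216.137: bits 0101110001010 walk d0:-→d1:-→d2:-→d3:-→d4:-→d5:-→d6:-→d7:-→d8:H5→d9:-→d10:-→d11:-→d12:H7→d13:- -> H7
  + 178.221.251.64/28 (H0) depth=28
  + 92.87.8.77/32 (H1) depth=32
  del 92.0.0.0/8 (clear depth 8)

== LOOKUPS ==
["H7","H2","H7","no-route","H7","H7"]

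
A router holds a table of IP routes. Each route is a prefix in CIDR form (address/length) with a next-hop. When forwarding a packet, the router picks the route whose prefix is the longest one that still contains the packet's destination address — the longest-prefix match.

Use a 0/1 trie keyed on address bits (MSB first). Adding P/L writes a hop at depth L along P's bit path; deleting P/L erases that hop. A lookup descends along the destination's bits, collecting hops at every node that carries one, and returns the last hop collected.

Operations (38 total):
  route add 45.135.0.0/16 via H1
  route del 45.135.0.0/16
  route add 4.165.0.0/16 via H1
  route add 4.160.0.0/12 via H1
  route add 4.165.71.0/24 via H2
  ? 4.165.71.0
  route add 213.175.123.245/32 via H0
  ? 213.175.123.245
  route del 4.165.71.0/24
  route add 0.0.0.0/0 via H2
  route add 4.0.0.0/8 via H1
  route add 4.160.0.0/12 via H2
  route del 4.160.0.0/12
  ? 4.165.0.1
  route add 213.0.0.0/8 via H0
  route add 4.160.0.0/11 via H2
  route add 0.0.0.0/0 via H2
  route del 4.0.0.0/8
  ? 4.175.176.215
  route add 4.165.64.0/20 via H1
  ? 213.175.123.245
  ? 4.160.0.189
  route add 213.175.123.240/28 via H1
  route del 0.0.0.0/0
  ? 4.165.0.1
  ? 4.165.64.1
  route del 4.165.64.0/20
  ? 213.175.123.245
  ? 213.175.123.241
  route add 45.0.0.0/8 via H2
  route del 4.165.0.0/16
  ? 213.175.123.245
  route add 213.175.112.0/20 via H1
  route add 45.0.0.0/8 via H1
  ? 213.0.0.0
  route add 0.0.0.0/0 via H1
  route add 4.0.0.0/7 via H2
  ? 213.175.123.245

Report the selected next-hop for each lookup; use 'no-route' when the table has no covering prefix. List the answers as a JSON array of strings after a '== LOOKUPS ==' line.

Apply in order:
  add 45.135.0.0/16 -> H1 at depth 16
  del 45.135.0.0/16 (clear depth 16)
  add 4.165.0.0/16 -> H1 at depth 16
  add 4.160.0.0/12 -> H1 at depth 12
  add 4.165.71.0/24 -> H2 at depth 24
  ? 4.165.71.0  path d0:-→d1:-→d2:-→d3:-→d4:-→d5:-→d6:-→d7:-→d8:-→d9:-→d10:-→d11:-→d12:H1→d13:-→d14:-→d15:-→d16:H1→d17:-→d18:-→d19:-→d20:-→d21:-→d22:-→d23:-→d24:H2  best=H2
  add 213.175.123.245/32 -> H0 at depth 32
  ? 213.175.123.245  path d0:-→d1:-→d2:-→d3:-→d4:-→d5:-→d6:-→d7:-→d8:-→d9:-→d10:-→d11:-→d12:-→d13:-→d14:-→d15:-→d16:-→d17:-→d18:-→d19:-→d20:-→d21:-→d22:-→d23:-→d24:-→d25:-→d26:-→d27:-→d28:-→d29:-→d30:-→d31:-→d32:H0  best=H0
  del 4.165.71.0/24 (clear depth 24)
  add 0.0.0.0/0 -> H2 at depth 0
  add 4.0.0.0/8 -> H1 at depth 8
  add 4.160.0.0/12 -> H2 at depth 12
  del 4.160.0.0/12 (clear depth 12)
  ? 4.165.0.1  path d0:H2→d1:-→d2:-→d3:-→d4:-→d5:-→d6:-→d7:-→d8:H1→d9:-→d10:-→d11:-→d12:-→d13:-→d14:-→d15:-→d16:H1→d17:-  best=H1
  add 213.0.0.0/8 -> H0 at depth 8
  add 4.160.0.0/11 -> H2 at depth 11
  add 0.0.0.0/0 -> H2 at depth 0
  del 4.0.0.0/8 (clear depth 8)
  ? 4.175.176.215  path d0:H2→d1:-→d2:-→d3:-→d4:-→d5:-→d6:-→d7:-→d8:-→d9:-→d10:-→d11:H2→d12:-  best=H2
  add 4.165.64.0/20 -> H1 at depth 20
  ? 213.175.123.245  path d0:H2→d1:-→d2:-→d3:-→d4:-→d5:-→d6:-→d7:-→d8:H0→d9:-→d10:-→d11:-→d12:-→d13:-→d14:-→d15:-→d16:-→d17:-→d18:-→d19:-→d20:-→d21:-→d22:-→d23:-→d24:-→d25:-→d26:-→d27:-→d28:-→d29:-→d30:-→d31:-→d32:H0  best=H0
  ? 4.160.0.189  path d0:H2→d1:-→d2:-→d3:-→d4:-→d5:-→d6:-→d7:-→d8:-→d9:-→d10:-→d11:H2→d12:-→d13:-  best=H2
  add 213.175.123.240/28 -> H1 at depth 28
  del 0.0.0.0/0 (clear depth 0)
  ? 4.165.0.1  path d0:-→d1:-→d2:-→d3:-→d4:-→d5:-→d6:-→d7:-→d8:-→d9:-→d10:-→d11:H2→d12:-→d13:-→d14:-→d15:-→d16:H1→d17:-  best=H1
  ? 4.165.64.1  path d0:-→d1:-→d2:-→d3:-→d4:-→d5:-→d6:-→d7:-→d8:-→d9:-→d10:-→d11:H2→d12:-→d13:-→d14:-→d15:-→d16:H1→d17:-→d18:-→d19:-→d20:H1→d21:-  best=H1
  del 4.165.64.0/20 (clear depth 20)
  ? 213.175.123.245  path d0:-→d1:-→d2:-→d3:-→d4:-→d5:-→d6:-→d7:-→d8:H0→d9:-→d10:-→d11:-→d12:-→d13:-→d14:-→d15:-→d16:-→d17:-→d18:-→d19:-→d20:-→d21:-→d22:-→d23:-→d24:-→d25:-→d26:-→d27:-→d28:H1→d29:-→d30:-→d31:-→d32:H0  best=H0
  ? 213.175.123.241  path d0:-→d1:-→d2:-→d3:-→d4:-→d5:-→d6:-→d7:-→d8:H0→d9:-→d10:-→d11:-→d12:-→d13:-→d14:-→d15:-→d16:-→d17:-→d18:-→d19:-→d20:-→d21:-→d22:-→d23:-→d24:-→d25:-→d26:-→d27:-→d28:H1→d29:-  best=H1
  add 45.0.0.0/8 -> H2 at depth 8
  del 4.165.0.0/16 (clear depth 16)
  ? 213.175.123.245  path d0:-→d1:-→d2:-→d3:-→d4:-→d5:-→d6:-→d7:-→d8:H0→d9:-→d10:-→d11:-→d12:-→d13:-→d14:-→d15:-→d16:-→d17:-→d18:-→d19:-→d20:-→d21:-→d22:-→d23:-→d24:-→d25:-→d26:-→d27:-→d28:H1→d29:-→d30:-→d31:-→d32:H0  best=H0
  add 213.175.112.0/20 -> H1 at depth 20
  add 45.0.0.0/8 -> H1 at depth 8
  ? 213.0.0.0  path d0:-→d1:-→d2:-→d3:-→d4:-→d5:-→d6:-→d7:-→d8:H0  best=H0
  add 0.0.0.0/0 -> H1 at depth 0
  add 4.0.0.0/7 -> H2 at depth 7
  ? 213.175.123.245  path d0:H1→d1:-→d2:-→d3:-→d4:-→d5:-→d6:-→d7:-→d8:H0→d9:-→d10:-→d11:-→d12:-→d13:-→d14:-→d15:-→d16:-→d17:-→d18:-→d19:-→d20:H1→d21:-→d22:-→d23:-→d24:-→d25:-→d26:-→d27:-→d28:H1→d29:-→d30:-→d31:-→d32:H0  best=H0

== LOOKUPS ==
["H2","H0","H1","H2","H0","H2","H1","H1","H0","H1","H0","H0","H0"]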